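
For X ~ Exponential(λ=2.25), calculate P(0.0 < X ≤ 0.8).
0.834701

We have X ~ Exponential(λ=2.25).

To find P(0.0 < X ≤ 0.8), we use:
P(0.0 < X ≤ 0.8) = P(X ≤ 0.8) - P(X ≤ 0.0)
                 = F(0.8) - F(0.0)
                 = 0.834701 - 0.000000
                 = 0.834701

So there's approximately a 83.5% chance that X falls in this range.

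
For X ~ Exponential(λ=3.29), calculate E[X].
0.3040

We have X ~ Exponential(λ=3.29).

For an Exponential distribution with λ=3.29:
E[X] = 0.3040

This is the expected (average) value of X.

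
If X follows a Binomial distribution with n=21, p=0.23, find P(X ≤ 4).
0.450950

We have X ~ Binomial(n=21, p=0.23).

The CDF gives us P(X ≤ k).

Using the CDF:
P(X ≤ 4) = 0.450950

This means there's approximately a 45.1% chance that X is at most 4.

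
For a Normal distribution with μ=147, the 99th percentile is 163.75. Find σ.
σ = 7.2001

For X ~ Normal(μ, σ), the p-th percentile satisfies x = μ + z_p × σ,
where z_p = Φ⁻¹(p) is the standard normal quantile.

Step 1: z_{0.99} = Φ⁻¹(0.99) = 2.3263

Step 2: Solve for σ:
163.75 = 147 + 2.3263 × σ
σ = (163.75 - 147) / 2.3263
σ = 16.75 / 2.3263
σ = 7.2001

Verification: μ + z × σ = 147 + 2.3263 × 7.2001 = 163.75 ✓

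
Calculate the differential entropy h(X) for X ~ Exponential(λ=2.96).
-0.0852 nats

We have X ~ Exponential(λ=2.96).

The differential entropy measures the uncertainty or information content of the distribution.

For an Exponential distribution with λ=2.96:
h(X) = -0.0852 nats

(In bits, this would be -0.1229 bits.)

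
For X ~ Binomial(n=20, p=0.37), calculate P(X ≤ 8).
0.699511

We have X ~ Binomial(n=20, p=0.37).

The CDF gives us P(X ≤ k).

Using the CDF:
P(X ≤ 8) = 0.699511

This means there's approximately a 70.0% chance that X is at most 8.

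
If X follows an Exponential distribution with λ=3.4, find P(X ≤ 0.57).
0.856008

We have X ~ Exponential(λ=3.4).

The CDF gives us P(X ≤ k).

Using the CDF:
P(X ≤ 0.57) = 0.856008

This means there's approximately a 85.6% chance that X is at most 0.57.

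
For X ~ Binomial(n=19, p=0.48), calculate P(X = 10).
0.166729

We have X ~ Binomial(n=19, p=0.48).

For a Binomial distribution, the PMF gives us the probability of each outcome.

Using the PMF formula:
P(X = 10) = 0.166729

Rounded to 4 decimal places: 0.1667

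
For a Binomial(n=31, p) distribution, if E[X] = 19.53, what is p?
p = 0.63

For a Binomial(n, p) distribution:
E[X] = n × p

Given n = 31 and E[X] = 19.53:
19.53 = 31 × p
p = 19.53 / 31 = 0.63

Verification: Binomial(31, 0.63) has E[X] = 19.53 ✓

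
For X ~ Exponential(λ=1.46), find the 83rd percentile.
1.2137

We have X ~ Exponential(λ=1.46).

We want to find x such that P(X ≤ x) = 0.83.

This is the 83rd percentile, which means 83% of values fall below this point.

Using the inverse CDF (quantile function):
x = F⁻¹(0.83) = 1.2137

Verification: P(X ≤ 1.2137) = 0.83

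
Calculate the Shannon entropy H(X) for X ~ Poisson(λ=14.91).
2.7642 nats

We have X ~ Poisson(λ=14.91).

The Shannon entropy measures the uncertainty or information content of the distribution.

For a Poisson distribution with λ=14.91:
H(X) = 2.7642 nats

(In bits, this would be 3.9878 bits.)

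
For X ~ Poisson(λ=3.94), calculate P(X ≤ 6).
0.895484

We have X ~ Poisson(λ=3.94).

The CDF gives us P(X ≤ k).

Using the CDF:
P(X ≤ 6) = 0.895484

This means there's approximately a 89.5% chance that X is at most 6.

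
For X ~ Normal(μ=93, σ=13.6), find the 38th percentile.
88.8455

We have X ~ Normal(μ=93, σ=13.6).

We want to find x such that P(X ≤ x) = 0.38.

This is the 38th percentile, which means 38% of values fall below this point.

Using the inverse CDF (quantile function):
x = F⁻¹(0.38) = 88.8455

Verification: P(X ≤ 88.8455) = 0.38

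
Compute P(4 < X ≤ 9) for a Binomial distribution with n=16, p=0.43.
0.793302

We have X ~ Binomial(n=16, p=0.43).

To find P(4 < X ≤ 9), we use:
P(4 < X ≤ 9) = P(X ≤ 9) - P(X ≤ 4)
                 = F(9) - F(4)
                 = 0.906444 - 0.113142
                 = 0.793302

So there's approximately a 79.3% chance that X falls in this range.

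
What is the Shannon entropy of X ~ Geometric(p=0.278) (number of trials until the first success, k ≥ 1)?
2.1261 nats

We have X ~ Geometric(p=0.278) (number of trials until the first success, k ≥ 1).

The Shannon entropy measures the uncertainty or information content of the distribution.

For a Geometric distribution with p=0.278 (number of trials until the first success, k ≥ 1):
H(X) = 2.1261 nats

(In bits, this would be 3.0673 bits.)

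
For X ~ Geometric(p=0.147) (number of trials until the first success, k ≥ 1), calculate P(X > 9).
0.239079

We have X ~ Geometric(p=0.147) (number of trials until the first success, k ≥ 1).

P(X > 9) = 1 - P(X ≤ 9)
                = 1 - F(9)
                = 1 - 0.760921
                = 0.239079

So there's approximately a 23.9% chance that X exceeds 9.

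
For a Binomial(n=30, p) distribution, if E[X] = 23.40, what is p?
p = 0.78

For a Binomial(n, p) distribution:
E[X] = n × p

Given n = 30 and E[X] = 23.40:
23.40 = 30 × p
p = 23.40 / 30 = 0.78

Verification: Binomial(30, 0.78) has E[X] = 23.40 ✓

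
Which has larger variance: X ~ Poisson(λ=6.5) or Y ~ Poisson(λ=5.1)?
X has larger variance (6.5000 > 5.1000)

Compute the variance for each distribution:

X ~ Poisson(λ=6.5):
Var(X) = 6.5000

Y ~ Poisson(λ=5.1):
Var(Y) = 5.1000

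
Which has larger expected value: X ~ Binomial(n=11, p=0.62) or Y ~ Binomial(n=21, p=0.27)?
X has larger mean (6.8200 > 5.6700)

Compute the expected value for each distribution:

X ~ Binomial(n=11, p=0.62):
E[X] = 6.8200

Y ~ Binomial(n=21, p=0.27):
E[Y] = 5.6700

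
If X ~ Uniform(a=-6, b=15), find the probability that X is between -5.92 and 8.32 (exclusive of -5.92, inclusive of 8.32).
0.678095

We have X ~ Uniform(a=-6, b=15).

To find P(-5.92 < X ≤ 8.32), we use:
P(-5.92 < X ≤ 8.32) = P(X ≤ 8.32) - P(X ≤ -5.92)
                 = F(8.32) - F(-5.92)
                 = 0.681905 - 0.003810
                 = 0.678095

So there's approximately a 67.8% chance that X falls in this range.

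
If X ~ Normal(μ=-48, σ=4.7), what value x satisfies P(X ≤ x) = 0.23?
-51.4726

We have X ~ Normal(μ=-48, σ=4.7).

We want to find x such that P(X ≤ x) = 0.23.

This is the 23rd percentile, which means 23% of values fall below this point.

Using the inverse CDF (quantile function):
x = F⁻¹(0.23) = -51.4726

Verification: P(X ≤ -51.4726) = 0.23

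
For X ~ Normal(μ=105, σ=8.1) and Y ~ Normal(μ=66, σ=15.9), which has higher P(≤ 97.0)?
Y has higher probability (P(Y ≤ 97.0) = 0.9744 > P(X ≤ 97.0) = 0.1617)

Compute P(≤ 97.0) for each distribution:

X ~ Normal(μ=105, σ=8.1):
P(X ≤ 97.0) = 0.1617

Y ~ Normal(μ=66, σ=15.9):
P(Y ≤ 97.0) = 0.9744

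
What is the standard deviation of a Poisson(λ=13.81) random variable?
3.7162

We have X ~ Poisson(λ=13.81).

For a Poisson distribution with λ=13.81:
σ = √Var(X) = 3.7162

The standard deviation is the square root of the variance.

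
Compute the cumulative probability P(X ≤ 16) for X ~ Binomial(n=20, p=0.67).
0.935819

We have X ~ Binomial(n=20, p=0.67).

The CDF gives us P(X ≤ k).

Using the CDF:
P(X ≤ 16) = 0.935819

This means there's approximately a 93.6% chance that X is at most 16.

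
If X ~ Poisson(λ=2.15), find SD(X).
1.4663

We have X ~ Poisson(λ=2.15).

For a Poisson distribution with λ=2.15:
σ = √Var(X) = 1.4663

The standard deviation is the square root of the variance.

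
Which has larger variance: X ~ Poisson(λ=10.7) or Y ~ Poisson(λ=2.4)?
X has larger variance (10.7000 > 2.4000)

Compute the variance for each distribution:

X ~ Poisson(λ=10.7):
Var(X) = 10.7000

Y ~ Poisson(λ=2.4):
Var(Y) = 2.4000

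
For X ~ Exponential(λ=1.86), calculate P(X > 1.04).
0.144511

We have X ~ Exponential(λ=1.86).

P(X > 1.04) = 1 - P(X ≤ 1.04)
                = 1 - F(1.04)
                = 1 - 0.855489
                = 0.144511

So there's approximately a 14.5% chance that X exceeds 1.04.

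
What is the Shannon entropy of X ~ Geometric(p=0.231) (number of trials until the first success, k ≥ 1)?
2.3397 nats

We have X ~ Geometric(p=0.231) (number of trials until the first success, k ≥ 1).

The Shannon entropy measures the uncertainty or information content of the distribution.

For a Geometric distribution with p=0.231 (number of trials until the first success, k ≥ 1):
H(X) = 2.3397 nats

(In bits, this would be 3.3755 bits.)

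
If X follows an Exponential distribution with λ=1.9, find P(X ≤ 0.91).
0.822538

We have X ~ Exponential(λ=1.9).

The CDF gives us P(X ≤ k).

Using the CDF:
P(X ≤ 0.91) = 0.822538

This means there's approximately a 82.3% chance that X is at most 0.91.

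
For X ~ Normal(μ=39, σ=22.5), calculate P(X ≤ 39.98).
0.517371

We have X ~ Normal(μ=39, σ=22.5).

The CDF gives us P(X ≤ k).

Using the CDF:
P(X ≤ 39.98) = 0.517371

This means there's approximately a 51.7% chance that X is at most 39.98.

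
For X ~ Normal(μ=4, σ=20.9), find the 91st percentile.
32.0218

We have X ~ Normal(μ=4, σ=20.9).

We want to find x such that P(X ≤ x) = 0.91.

This is the 91st percentile, which means 91% of values fall below this point.

Using the inverse CDF (quantile function):
x = F⁻¹(0.91) = 32.0218

Verification: P(X ≤ 32.0218) = 0.91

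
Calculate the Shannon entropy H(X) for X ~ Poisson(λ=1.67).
1.6015 nats

We have X ~ Poisson(λ=1.67).

The Shannon entropy measures the uncertainty or information content of the distribution.

For a Poisson distribution with λ=1.67:
H(X) = 1.6015 nats

(In bits, this would be 2.3104 bits.)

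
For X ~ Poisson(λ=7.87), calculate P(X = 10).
0.095959

We have X ~ Poisson(λ=7.87).

For a Poisson distribution, the PMF gives us the probability of each outcome.

Using the PMF formula:
P(X = 10) = 0.095959

Rounded to 4 decimal places: 0.0960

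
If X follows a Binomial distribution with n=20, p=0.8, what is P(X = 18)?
0.136909

We have X ~ Binomial(n=20, p=0.8).

For a Binomial distribution, the PMF gives us the probability of each outcome.

Using the PMF formula:
P(X = 18) = 0.136909

Rounded to 4 decimal places: 0.1369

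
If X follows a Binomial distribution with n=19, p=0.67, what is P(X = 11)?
0.129823

We have X ~ Binomial(n=19, p=0.67).

For a Binomial distribution, the PMF gives us the probability of each outcome.

Using the PMF formula:
P(X = 11) = 0.129823

Rounded to 4 decimal places: 0.1298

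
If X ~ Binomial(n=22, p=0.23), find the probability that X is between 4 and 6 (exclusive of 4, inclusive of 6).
0.367964

We have X ~ Binomial(n=22, p=0.23).

To find P(4 < X ≤ 6), we use:
P(4 < X ≤ 6) = P(X ≤ 6) - P(X ≤ 4)
                 = F(6) - F(4)
                 = 0.773619 - 0.405655
                 = 0.367964

So there's approximately a 36.8% chance that X falls in this range.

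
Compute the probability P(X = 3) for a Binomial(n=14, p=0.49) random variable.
0.025999

We have X ~ Binomial(n=14, p=0.49).

For a Binomial distribution, the PMF gives us the probability of each outcome.

Using the PMF formula:
P(X = 3) = 0.025999

Rounded to 4 decimal places: 0.0260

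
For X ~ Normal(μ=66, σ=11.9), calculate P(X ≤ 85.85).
0.952349

We have X ~ Normal(μ=66, σ=11.9).

The CDF gives us P(X ≤ k).

Using the CDF:
P(X ≤ 85.85) = 0.952349

This means there's approximately a 95.2% chance that X is at most 85.85.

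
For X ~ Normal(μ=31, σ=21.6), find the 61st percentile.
37.0333

We have X ~ Normal(μ=31, σ=21.6).

We want to find x such that P(X ≤ x) = 0.61.

This is the 61st percentile, which means 61% of values fall below this point.

Using the inverse CDF (quantile function):
x = F⁻¹(0.61) = 37.0333

Verification: P(X ≤ 37.0333) = 0.61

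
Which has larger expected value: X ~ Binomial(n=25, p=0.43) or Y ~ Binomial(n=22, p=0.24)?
X has larger mean (10.7500 > 5.2800)

Compute the expected value for each distribution:

X ~ Binomial(n=25, p=0.43):
E[X] = 10.7500

Y ~ Binomial(n=22, p=0.24):
E[Y] = 5.2800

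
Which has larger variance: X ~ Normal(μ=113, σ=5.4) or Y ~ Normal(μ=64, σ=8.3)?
Y has larger variance (68.8900 > 29.1600)

Compute the variance for each distribution:

X ~ Normal(μ=113, σ=5.4):
Var(X) = 29.1600

Y ~ Normal(μ=64, σ=8.3):
Var(Y) = 68.8900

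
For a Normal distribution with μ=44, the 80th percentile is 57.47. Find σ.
σ = 16.0048

For X ~ Normal(μ, σ), the p-th percentile satisfies x = μ + z_p × σ,
where z_p = Φ⁻¹(p) is the standard normal quantile.

Step 1: z_{0.8} = Φ⁻¹(0.8) = 0.8416

Step 2: Solve for σ:
57.47 = 44 + 0.8416 × σ
σ = (57.47 - 44) / 0.8416
σ = 13.47 / 0.8416
σ = 16.0048

Verification: μ + z × σ = 44 + 0.8416 × 16.0048 = 57.47 ✓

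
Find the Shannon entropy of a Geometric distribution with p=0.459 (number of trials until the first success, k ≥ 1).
1.5028 nats

We have X ~ Geometric(p=0.459) (number of trials until the first success, k ≥ 1).

The Shannon entropy measures the uncertainty or information content of the distribution.

For a Geometric distribution with p=0.459 (number of trials until the first success, k ≥ 1):
H(X) = 1.5028 nats

(In bits, this would be 2.1681 bits.)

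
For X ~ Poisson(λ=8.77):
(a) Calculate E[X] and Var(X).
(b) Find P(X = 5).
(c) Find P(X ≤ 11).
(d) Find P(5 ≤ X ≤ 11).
(a) E[X] = 8.7700, Var(X) = 8.7700
(b) P(X = 5) = 0.067151
(c) P(X ≤ 11) = 0.824736
(d) P(5 ≤ X ≤ 11) = 0.761499

We have X ~ Poisson(λ=8.77).

(a) Moments:
E[X] = 8.7700
Var(X) = 8.7700
σ = √Var(X) = 2.9614

(b) Point probability using PMF:
P(X = 5) = 0.067151

(c) Cumulative probability using CDF:
P(X ≤ 11) = F(11) = 0.824736

(d) Range probability:
P(5 ≤ X ≤ 11) = P(X ≤ 11) - P(X ≤ 4)
                   = F(11) - F(4)
                   = 0.824736 - 0.063237
                   = 0.761499

This means approximately 76.1% of outcomes fall in the interval [5, 11].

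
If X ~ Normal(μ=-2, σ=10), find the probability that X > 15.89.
0.036807

We have X ~ Normal(μ=-2, σ=10).

P(X > 15.89) = 1 - P(X ≤ 15.89)
                = 1 - F(15.89)
                = 1 - 0.963193
                = 0.036807

So there's approximately a 3.7% chance that X exceeds 15.89.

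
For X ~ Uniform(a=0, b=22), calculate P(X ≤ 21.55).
0.979545

We have X ~ Uniform(a=0, b=22).

The CDF gives us P(X ≤ k).

Using the CDF:
P(X ≤ 21.55) = 0.979545

This means there's approximately a 98.0% chance that X is at most 21.55.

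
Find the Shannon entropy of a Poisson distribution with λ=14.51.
2.7504 nats

We have X ~ Poisson(λ=14.51).

The Shannon entropy measures the uncertainty or information content of the distribution.

For a Poisson distribution with λ=14.51:
H(X) = 2.7504 nats

(In bits, this would be 3.9680 bits.)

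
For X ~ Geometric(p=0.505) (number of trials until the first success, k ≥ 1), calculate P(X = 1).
0.505000

We have X ~ Geometric(p=0.505) (number of trials until the first success, k ≥ 1).

For a Geometric distribution, the PMF gives us the probability of each outcome.

Using the PMF formula:
P(X = 1) = 0.505000

Rounded to 4 decimal places: 0.5050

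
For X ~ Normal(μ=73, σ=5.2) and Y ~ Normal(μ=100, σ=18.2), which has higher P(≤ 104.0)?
X has higher probability (P(X ≤ 104.0) = 1.0000 > P(Y ≤ 104.0) = 0.5870)

Compute P(≤ 104.0) for each distribution:

X ~ Normal(μ=73, σ=5.2):
P(X ≤ 104.0) = 1.0000

Y ~ Normal(μ=100, σ=18.2):
P(Y ≤ 104.0) = 0.5870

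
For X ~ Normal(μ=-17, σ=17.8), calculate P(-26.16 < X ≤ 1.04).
0.541171

We have X ~ Normal(μ=-17, σ=17.8).

To find P(-26.16 < X ≤ 1.04), we use:
P(-26.16 < X ≤ 1.04) = P(X ≤ 1.04) - P(X ≤ -26.16)
                 = F(1.04) - F(-26.16)
                 = 0.844585 - 0.303414
                 = 0.541171

So there's approximately a 54.1% chance that X falls in this range.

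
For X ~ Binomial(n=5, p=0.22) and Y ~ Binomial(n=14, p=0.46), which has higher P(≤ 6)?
X has higher probability (P(X ≤ 6) = 1.0000 > P(Y ≤ 6) = 0.5157)

Compute P(≤ 6) for each distribution:

X ~ Binomial(n=5, p=0.22):
P(X ≤ 6) = 1.0000

Y ~ Binomial(n=14, p=0.46):
P(Y ≤ 6) = 0.5157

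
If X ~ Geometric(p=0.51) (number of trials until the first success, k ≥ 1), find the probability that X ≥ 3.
0.240100

We have X ~ Geometric(p=0.51) (number of trials until the first success, k ≥ 1).

For discrete distributions, P(X ≥ 3) = 1 - P(X ≤ 2).

P(X ≤ 2) = 0.759900
P(X ≥ 3) = 1 - 0.759900 = 0.240100

So there's approximately a 24.0% chance that X is at least 3.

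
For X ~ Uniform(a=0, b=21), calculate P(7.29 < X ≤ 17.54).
0.488095

We have X ~ Uniform(a=0, b=21).

To find P(7.29 < X ≤ 17.54), we use:
P(7.29 < X ≤ 17.54) = P(X ≤ 17.54) - P(X ≤ 7.29)
                 = F(17.54) - F(7.29)
                 = 0.835238 - 0.347143
                 = 0.488095

So there's approximately a 48.8% chance that X falls in this range.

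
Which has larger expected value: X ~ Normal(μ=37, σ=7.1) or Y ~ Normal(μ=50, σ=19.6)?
Y has larger mean (50.0000 > 37.0000)

Compute the expected value for each distribution:

X ~ Normal(μ=37, σ=7.1):
E[X] = 37.0000

Y ~ Normal(μ=50, σ=19.6):
E[Y] = 50.0000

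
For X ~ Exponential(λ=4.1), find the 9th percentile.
0.0230

We have X ~ Exponential(λ=4.1).

We want to find x such that P(X ≤ x) = 0.09.

This is the 9th percentile, which means 9% of values fall below this point.

Using the inverse CDF (quantile function):
x = F⁻¹(0.09) = 0.0230

Verification: P(X ≤ 0.0230) = 0.09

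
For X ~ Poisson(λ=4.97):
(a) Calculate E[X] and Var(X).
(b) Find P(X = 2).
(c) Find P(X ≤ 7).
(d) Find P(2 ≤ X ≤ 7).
(a) E[X] = 4.9700, Var(X) = 4.9700
(b) P(X = 2) = 0.085751
(c) P(X ≤ 7) = 0.869743
(d) P(2 ≤ X ≤ 7) = 0.828292

We have X ~ Poisson(λ=4.97).

(a) Moments:
E[X] = 4.9700
Var(X) = 4.9700
σ = √Var(X) = 2.2293

(b) Point probability using PMF:
P(X = 2) = 0.085751

(c) Cumulative probability using CDF:
P(X ≤ 7) = F(7) = 0.869743

(d) Range probability:
P(2 ≤ X ≤ 7) = P(X ≤ 7) - P(X ≤ 1)
                   = F(7) - F(1)
                   = 0.869743 - 0.041451
                   = 0.828292

This means approximately 82.8% of outcomes fall in the interval [2, 7].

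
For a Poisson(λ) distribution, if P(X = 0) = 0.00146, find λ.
λ = 6.5293

For a Poisson(λ) distribution, the PMF at 0 is:
P(X = 0) = λ^0 e^(-λ) / 0! = e^(-λ)

Given P(X = 0) = 0.00146:
e^(-λ) = 0.00146
-λ = ln(0.00146)
λ = -ln(0.00146) = 6.5293

Verification: e^(-6.5293) = 0.00146 ✓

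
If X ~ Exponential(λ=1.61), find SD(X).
0.6211

We have X ~ Exponential(λ=1.61).

For an Exponential distribution with λ=1.61:
σ = √Var(X) = 0.6211

The standard deviation is the square root of the variance.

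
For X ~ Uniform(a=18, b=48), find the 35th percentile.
28.5000

We have X ~ Uniform(a=18, b=48).

We want to find x such that P(X ≤ x) = 0.35.

This is the 35th percentile, which means 35% of values fall below this point.

Using the inverse CDF (quantile function):
x = F⁻¹(0.35) = 28.5000

Verification: P(X ≤ 28.5000) = 0.35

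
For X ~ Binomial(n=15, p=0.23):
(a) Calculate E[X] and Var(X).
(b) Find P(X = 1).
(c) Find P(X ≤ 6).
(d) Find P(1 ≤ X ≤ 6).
(a) E[X] = 3.4500, Var(X) = 2.6565
(b) P(X = 1) = 0.088857
(c) P(X ≤ 6) = 0.962571
(d) P(1 ≤ X ≤ 6) = 0.942740

We have X ~ Binomial(n=15, p=0.23).

(a) Moments:
E[X] = 3.4500
Var(X) = 2.6565
σ = √Var(X) = 1.6299

(b) Point probability using PMF:
P(X = 1) = 0.088857

(c) Cumulative probability using CDF:
P(X ≤ 6) = F(6) = 0.962571

(d) Range probability:
P(1 ≤ X ≤ 6) = P(X ≤ 6) - P(X ≤ 0)
                   = F(6) - F(0)
                   = 0.962571 - 0.019832
                   = 0.942740

This means approximately 94.3% of outcomes fall in the interval [1, 6].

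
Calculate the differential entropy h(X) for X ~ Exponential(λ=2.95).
-0.0818 nats

We have X ~ Exponential(λ=2.95).

The differential entropy measures the uncertainty or information content of the distribution.

For an Exponential distribution with λ=2.95:
h(X) = -0.0818 nats

(In bits, this would be -0.1180 bits.)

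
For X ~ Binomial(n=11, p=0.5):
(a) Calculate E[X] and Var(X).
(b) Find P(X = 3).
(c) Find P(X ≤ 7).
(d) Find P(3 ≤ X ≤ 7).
(a) E[X] = 5.5000, Var(X) = 2.7500
(b) P(X = 3) = 0.080566
(c) P(X ≤ 7) = 0.886719
(d) P(3 ≤ X ≤ 7) = 0.854004

We have X ~ Binomial(n=11, p=0.5).

(a) Moments:
E[X] = 5.5000
Var(X) = 2.7500
σ = √Var(X) = 1.6583

(b) Point probability using PMF:
P(X = 3) = 0.080566

(c) Cumulative probability using CDF:
P(X ≤ 7) = F(7) = 0.886719

(d) Range probability:
P(3 ≤ X ≤ 7) = P(X ≤ 7) - P(X ≤ 2)
                   = F(7) - F(2)
                   = 0.886719 - 0.032715
                   = 0.854004

This means approximately 85.4% of outcomes fall in the interval [3, 7].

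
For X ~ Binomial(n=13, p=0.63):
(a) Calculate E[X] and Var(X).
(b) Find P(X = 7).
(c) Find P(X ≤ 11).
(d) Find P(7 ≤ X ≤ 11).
(a) E[X] = 8.1900, Var(X) = 3.0303
(b) P(X = 7) = 0.173425
(c) P(X ≤ 11) = 0.978734
(d) P(7 ≤ X ≤ 11) = 0.813334

We have X ~ Binomial(n=13, p=0.63).

(a) Moments:
E[X] = 8.1900
Var(X) = 3.0303
σ = √Var(X) = 1.7408

(b) Point probability using PMF:
P(X = 7) = 0.173425

(c) Cumulative probability using CDF:
P(X ≤ 11) = F(11) = 0.978734

(d) Range probability:
P(7 ≤ X ≤ 11) = P(X ≤ 11) - P(X ≤ 6)
                   = F(11) - F(6)
                   = 0.978734 - 0.165400
                   = 0.813334

This means approximately 81.3% of outcomes fall in the interval [7, 11].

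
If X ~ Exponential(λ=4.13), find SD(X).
0.2421

We have X ~ Exponential(λ=4.13).

For an Exponential distribution with λ=4.13:
σ = √Var(X) = 0.2421

The standard deviation is the square root of the variance.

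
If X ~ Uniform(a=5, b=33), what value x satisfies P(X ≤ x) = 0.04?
6.1200

We have X ~ Uniform(a=5, b=33).

We want to find x such that P(X ≤ x) = 0.04.

This is the 4th percentile, which means 4% of values fall below this point.

Using the inverse CDF (quantile function):
x = F⁻¹(0.04) = 6.1200

Verification: P(X ≤ 6.1200) = 0.04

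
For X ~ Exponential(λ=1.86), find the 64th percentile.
0.5493

We have X ~ Exponential(λ=1.86).

We want to find x such that P(X ≤ x) = 0.64.

This is the 64th percentile, which means 64% of values fall below this point.

Using the inverse CDF (quantile function):
x = F⁻¹(0.64) = 0.5493

Verification: P(X ≤ 0.5493) = 0.64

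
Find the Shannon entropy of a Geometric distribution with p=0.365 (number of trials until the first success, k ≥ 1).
1.7979 nats

We have X ~ Geometric(p=0.365) (number of trials until the first success, k ≥ 1).

The Shannon entropy measures the uncertainty or information content of the distribution.

For a Geometric distribution with p=0.365 (number of trials until the first success, k ≥ 1):
H(X) = 1.7979 nats

(In bits, this would be 2.5939 bits.)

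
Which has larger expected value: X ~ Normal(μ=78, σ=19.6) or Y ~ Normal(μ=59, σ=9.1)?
X has larger mean (78.0000 > 59.0000)

Compute the expected value for each distribution:

X ~ Normal(μ=78, σ=19.6):
E[X] = 78.0000

Y ~ Normal(μ=59, σ=9.1):
E[Y] = 59.0000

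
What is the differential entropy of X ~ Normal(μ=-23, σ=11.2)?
3.8349 nats

We have X ~ Normal(μ=-23, σ=11.2).

The differential entropy measures the uncertainty or information content of the distribution.

For a Normal distribution with μ=-23, σ=11.2:
h(X) = 3.8349 nats

(In bits, this would be 5.5325 bits.)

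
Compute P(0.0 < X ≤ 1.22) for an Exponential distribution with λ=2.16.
0.928295

We have X ~ Exponential(λ=2.16).

To find P(0.0 < X ≤ 1.22), we use:
P(0.0 < X ≤ 1.22) = P(X ≤ 1.22) - P(X ≤ 0.0)
                 = F(1.22) - F(0.0)
                 = 0.928295 - 0.000000
                 = 0.928295

So there's approximately a 92.8% chance that X falls in this range.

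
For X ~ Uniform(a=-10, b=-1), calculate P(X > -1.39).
0.043333

We have X ~ Uniform(a=-10, b=-1).

P(X > -1.39) = 1 - P(X ≤ -1.39)
                = 1 - F(-1.39)
                = 1 - 0.956667
                = 0.043333

So there's approximately a 4.3% chance that X exceeds -1.39.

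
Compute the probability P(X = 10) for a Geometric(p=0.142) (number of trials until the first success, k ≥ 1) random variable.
0.035783

We have X ~ Geometric(p=0.142) (number of trials until the first success, k ≥ 1).

For a Geometric distribution, the PMF gives us the probability of each outcome.

Using the PMF formula:
P(X = 10) = 0.035783

Rounded to 4 decimal places: 0.0358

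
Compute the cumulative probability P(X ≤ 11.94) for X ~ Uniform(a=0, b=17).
0.702353

We have X ~ Uniform(a=0, b=17).

The CDF gives us P(X ≤ k).

Using the CDF:
P(X ≤ 11.94) = 0.702353

This means there's approximately a 70.2% chance that X is at most 11.94.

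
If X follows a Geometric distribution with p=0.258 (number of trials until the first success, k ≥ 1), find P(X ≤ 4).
0.696879

We have X ~ Geometric(p=0.258) (number of trials until the first success, k ≥ 1).

The CDF gives us P(X ≤ k).

Using the CDF:
P(X ≤ 4) = 0.696879

This means there's approximately a 69.7% chance that X is at most 4.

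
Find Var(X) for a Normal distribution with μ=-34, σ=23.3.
542.8900

We have X ~ Normal(μ=-34, σ=23.3).

For a Normal distribution with μ=-34, σ=23.3:
Var(X) = 542.8900

The variance measures the spread of the distribution around the mean.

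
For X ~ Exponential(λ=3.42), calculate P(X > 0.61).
0.124158

We have X ~ Exponential(λ=3.42).

P(X > 0.61) = 1 - P(X ≤ 0.61)
                = 1 - F(0.61)
                = 1 - 0.875842
                = 0.124158

So there's approximately a 12.4% chance that X exceeds 0.61.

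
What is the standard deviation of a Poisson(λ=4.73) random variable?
2.1749

We have X ~ Poisson(λ=4.73).

For a Poisson distribution with λ=4.73:
σ = √Var(X) = 2.1749

The standard deviation is the square root of the variance.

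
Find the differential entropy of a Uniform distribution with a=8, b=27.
2.9444 nats

We have X ~ Uniform(a=8, b=27).

The differential entropy measures the uncertainty or information content of the distribution.

For a Uniform distribution with a=8, b=27:
h(X) = 2.9444 nats

(In bits, this would be 4.2479 bits.)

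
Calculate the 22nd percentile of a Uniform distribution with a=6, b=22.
9.5200

We have X ~ Uniform(a=6, b=22).

We want to find x such that P(X ≤ x) = 0.22.

This is the 22nd percentile, which means 22% of values fall below this point.

Using the inverse CDF (quantile function):
x = F⁻¹(0.22) = 9.5200

Verification: P(X ≤ 9.5200) = 0.22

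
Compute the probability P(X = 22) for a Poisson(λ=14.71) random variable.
0.017711

We have X ~ Poisson(λ=14.71).

For a Poisson distribution, the PMF gives us the probability of each outcome.

Using the PMF formula:
P(X = 22) = 0.017711

Rounded to 4 decimal places: 0.0177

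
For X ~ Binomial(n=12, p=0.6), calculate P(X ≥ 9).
0.225337

We have X ~ Binomial(n=12, p=0.6).

For discrete distributions, P(X ≥ 9) = 1 - P(X ≤ 8).

P(X ≤ 8) = 0.774663
P(X ≥ 9) = 1 - 0.774663 = 0.225337

So there's approximately a 22.5% chance that X is at least 9.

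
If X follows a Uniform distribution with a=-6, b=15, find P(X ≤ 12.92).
0.900952

We have X ~ Uniform(a=-6, b=15).

The CDF gives us P(X ≤ k).

Using the CDF:
P(X ≤ 12.92) = 0.900952

This means there's approximately a 90.1% chance that X is at most 12.92.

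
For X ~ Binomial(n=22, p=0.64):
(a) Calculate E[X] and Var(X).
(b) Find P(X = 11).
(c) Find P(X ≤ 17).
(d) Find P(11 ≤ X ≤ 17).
(a) E[X] = 14.0800, Var(X) = 5.0688
(b) P(X = 11) = 0.068511
(c) P(X ≤ 17) = 0.940498
(d) P(11 ≤ X ≤ 17) = 0.882198

We have X ~ Binomial(n=22, p=0.64).

(a) Moments:
E[X] = 14.0800
Var(X) = 5.0688
σ = √Var(X) = 2.2514

(b) Point probability using PMF:
P(X = 11) = 0.068511

(c) Cumulative probability using CDF:
P(X ≤ 17) = F(17) = 0.940498

(d) Range probability:
P(11 ≤ X ≤ 17) = P(X ≤ 17) - P(X ≤ 10)
                   = F(17) - F(10)
                   = 0.940498 - 0.058300
                   = 0.882198

This means approximately 88.2% of outcomes fall in the interval [11, 17].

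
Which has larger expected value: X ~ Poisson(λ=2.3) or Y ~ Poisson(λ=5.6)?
Y has larger mean (5.6000 > 2.3000)

Compute the expected value for each distribution:

X ~ Poisson(λ=2.3):
E[X] = 2.3000

Y ~ Poisson(λ=5.6):
E[Y] = 5.6000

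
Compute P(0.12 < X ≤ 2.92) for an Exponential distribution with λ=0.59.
0.753083

We have X ~ Exponential(λ=0.59).

To find P(0.12 < X ≤ 2.92), we use:
P(0.12 < X ≤ 2.92) = P(X ≤ 2.92) - P(X ≤ 0.12)
                 = F(2.92) - F(0.12)
                 = 0.821435 - 0.068352
                 = 0.753083

So there's approximately a 75.3% chance that X falls in this range.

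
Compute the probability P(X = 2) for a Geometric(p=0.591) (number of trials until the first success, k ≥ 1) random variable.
0.241719

We have X ~ Geometric(p=0.591) (number of trials until the first success, k ≥ 1).

For a Geometric distribution, the PMF gives us the probability of each outcome.

Using the PMF formula:
P(X = 2) = 0.241719

Rounded to 4 decimal places: 0.2417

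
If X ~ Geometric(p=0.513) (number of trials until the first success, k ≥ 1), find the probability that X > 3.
0.115501

We have X ~ Geometric(p=0.513) (number of trials until the first success, k ≥ 1).

P(X > 3) = 1 - P(X ≤ 3)
                = 1 - F(3)
                = 1 - 0.884499
                = 0.115501

So there's approximately a 11.6% chance that X exceeds 3.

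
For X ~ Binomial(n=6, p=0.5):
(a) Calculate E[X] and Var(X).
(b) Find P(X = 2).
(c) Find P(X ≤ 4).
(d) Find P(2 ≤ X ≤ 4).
(a) E[X] = 3.0000, Var(X) = 1.5000
(b) P(X = 2) = 0.234375
(c) P(X ≤ 4) = 0.890625
(d) P(2 ≤ X ≤ 4) = 0.781250

We have X ~ Binomial(n=6, p=0.5).

(a) Moments:
E[X] = 3.0000
Var(X) = 1.5000
σ = √Var(X) = 1.2247

(b) Point probability using PMF:
P(X = 2) = 0.234375

(c) Cumulative probability using CDF:
P(X ≤ 4) = F(4) = 0.890625

(d) Range probability:
P(2 ≤ X ≤ 4) = P(X ≤ 4) - P(X ≤ 1)
                   = F(4) - F(1)
                   = 0.890625 - 0.109375
                   = 0.781250

This means approximately 78.1% of outcomes fall in the interval [2, 4].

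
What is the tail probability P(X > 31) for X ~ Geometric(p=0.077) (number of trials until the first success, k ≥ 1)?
0.083417

We have X ~ Geometric(p=0.077) (number of trials until the first success, k ≥ 1).

P(X > 31) = 1 - P(X ≤ 31)
                = 1 - F(31)
                = 1 - 0.916583
                = 0.083417

So there's approximately a 8.3% chance that X exceeds 31.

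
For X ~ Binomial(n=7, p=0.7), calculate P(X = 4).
0.226894

We have X ~ Binomial(n=7, p=0.7).

For a Binomial distribution, the PMF gives us the probability of each outcome.

Using the PMF formula:
P(X = 4) = 0.226894

Rounded to 4 decimal places: 0.2269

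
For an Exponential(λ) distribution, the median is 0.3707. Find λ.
λ = 1.8698

For X ~ Exponential(λ), the CDF is F(x) = 1 - e^(-λx).
The median m satisfies F(m) = 0.5:
1 - e^(-λm) = 0.5
e^(-λm) = 0.5
λm = ln(2)
m = ln(2) / λ

Given m = 0.3707:
λ = ln(2) / 0.3707 = 0.693147 / 0.3707 = 1.8698

Verification: ln(2) / 1.8698 = 0.3707 ✓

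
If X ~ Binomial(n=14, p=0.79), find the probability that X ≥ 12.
0.411265

We have X ~ Binomial(n=14, p=0.79).

For discrete distributions, P(X ≥ 12) = 1 - P(X ≤ 11).

P(X ≤ 11) = 0.588735
P(X ≥ 12) = 1 - 0.588735 = 0.411265

So there's approximately a 41.1% chance that X is at least 12.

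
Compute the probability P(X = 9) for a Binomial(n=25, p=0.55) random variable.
0.026603

We have X ~ Binomial(n=25, p=0.55).

For a Binomial distribution, the PMF gives us the probability of each outcome.

Using the PMF formula:
P(X = 9) = 0.026603

Rounded to 4 decimal places: 0.0266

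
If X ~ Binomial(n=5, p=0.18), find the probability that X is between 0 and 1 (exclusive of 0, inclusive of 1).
0.406910

We have X ~ Binomial(n=5, p=0.18).

To find P(0 < X ≤ 1), we use:
P(0 < X ≤ 1) = P(X ≤ 1) - P(X ≤ 0)
                 = F(1) - F(0)
                 = 0.777649 - 0.370740
                 = 0.406910

So there's approximately a 40.7% chance that X falls in this range.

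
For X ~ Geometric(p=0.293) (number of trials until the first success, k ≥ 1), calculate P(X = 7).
0.036592

We have X ~ Geometric(p=0.293) (number of trials until the first success, k ≥ 1).

For a Geometric distribution, the PMF gives us the probability of each outcome.

Using the PMF formula:
P(X = 7) = 0.036592

Rounded to 4 decimal places: 0.0366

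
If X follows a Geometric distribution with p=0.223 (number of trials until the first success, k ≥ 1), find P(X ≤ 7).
0.829019

We have X ~ Geometric(p=0.223) (number of trials until the first success, k ≥ 1).

The CDF gives us P(X ≤ k).

Using the CDF:
P(X ≤ 7) = 0.829019

This means there's approximately a 82.9% chance that X is at most 7.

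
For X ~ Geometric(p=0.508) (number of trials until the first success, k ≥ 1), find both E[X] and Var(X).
E[X] = 1.9685, Var(X) = 1.9065

We have X ~ Geometric(p=0.508) (number of trials until the first success, k ≥ 1).

For a Geometric distribution with p=0.508 (number of trials until the first success, k ≥ 1):

Expected value:
E[X] = 1.9685

Variance:
Var(X) = 1.9065

Standard deviation:
σ = √Var(X) = 1.3808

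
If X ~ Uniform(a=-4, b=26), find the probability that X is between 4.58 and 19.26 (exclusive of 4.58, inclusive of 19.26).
0.489333

We have X ~ Uniform(a=-4, b=26).

To find P(4.58 < X ≤ 19.26), we use:
P(4.58 < X ≤ 19.26) = P(X ≤ 19.26) - P(X ≤ 4.58)
                 = F(19.26) - F(4.58)
                 = 0.775333 - 0.286000
                 = 0.489333

So there's approximately a 48.9% chance that X falls in this range.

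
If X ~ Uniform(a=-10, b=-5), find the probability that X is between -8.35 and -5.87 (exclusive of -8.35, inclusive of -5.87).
0.496000

We have X ~ Uniform(a=-10, b=-5).

To find P(-8.35 < X ≤ -5.87), we use:
P(-8.35 < X ≤ -5.87) = P(X ≤ -5.87) - P(X ≤ -8.35)
                 = F(-5.87) - F(-8.35)
                 = 0.826000 - 0.330000
                 = 0.496000

So there's approximately a 49.6% chance that X falls in this range.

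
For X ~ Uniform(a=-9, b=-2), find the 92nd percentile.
-2.5600

We have X ~ Uniform(a=-9, b=-2).

We want to find x such that P(X ≤ x) = 0.92.

This is the 92nd percentile, which means 92% of values fall below this point.

Using the inverse CDF (quantile function):
x = F⁻¹(0.92) = -2.5600

Verification: P(X ≤ -2.5600) = 0.92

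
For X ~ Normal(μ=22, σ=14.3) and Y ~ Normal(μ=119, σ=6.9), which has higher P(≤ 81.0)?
X has higher probability (P(X ≤ 81.0) = 1.0000 > P(Y ≤ 81.0) = 0.0000)

Compute P(≤ 81.0) for each distribution:

X ~ Normal(μ=22, σ=14.3):
P(X ≤ 81.0) = 1.0000

Y ~ Normal(μ=119, σ=6.9):
P(Y ≤ 81.0) = 0.0000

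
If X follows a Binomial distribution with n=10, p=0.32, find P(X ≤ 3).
0.595637

We have X ~ Binomial(n=10, p=0.32).

The CDF gives us P(X ≤ k).

Using the CDF:
P(X ≤ 3) = 0.595637

This means there's approximately a 59.6% chance that X is at most 3.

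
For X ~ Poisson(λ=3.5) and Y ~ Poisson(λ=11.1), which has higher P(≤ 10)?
X has higher probability (P(X ≤ 10) = 0.9990 > P(Y ≤ 10) = 0.4480)

Compute P(≤ 10) for each distribution:

X ~ Poisson(λ=3.5):
P(X ≤ 10) = 0.9990

Y ~ Poisson(λ=11.1):
P(Y ≤ 10) = 0.4480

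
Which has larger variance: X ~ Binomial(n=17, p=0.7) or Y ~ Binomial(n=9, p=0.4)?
X has larger variance (3.5700 > 2.1600)

Compute the variance for each distribution:

X ~ Binomial(n=17, p=0.7):
Var(X) = 3.5700

Y ~ Binomial(n=9, p=0.4):
Var(Y) = 2.1600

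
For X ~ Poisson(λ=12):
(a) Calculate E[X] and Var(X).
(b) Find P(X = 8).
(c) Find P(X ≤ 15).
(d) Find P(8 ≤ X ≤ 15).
(a) E[X] = 12.0000, Var(X) = 12.0000
(b) P(X = 8) = 0.065523
(c) P(X ≤ 15) = 0.844416
(d) P(8 ≤ X ≤ 15) = 0.754911

We have X ~ Poisson(λ=12).

(a) Moments:
E[X] = 12.0000
Var(X) = 12.0000
σ = √Var(X) = 3.4641

(b) Point probability using PMF:
P(X = 8) = 0.065523

(c) Cumulative probability using CDF:
P(X ≤ 15) = F(15) = 0.844416

(d) Range probability:
P(8 ≤ X ≤ 15) = P(X ≤ 15) - P(X ≤ 7)
                   = F(15) - F(7)
                   = 0.844416 - 0.089504
                   = 0.754911

This means approximately 75.5% of outcomes fall in the interval [8, 15].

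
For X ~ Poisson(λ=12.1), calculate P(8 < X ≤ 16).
0.744605

We have X ~ Poisson(λ=12.1).

To find P(8 < X ≤ 16), we use:
P(8 < X ≤ 16) = P(X ≤ 16) - P(X ≤ 8)
                 = F(16) - F(8)
                 = 0.893189 - 0.148584
                 = 0.744605

So there's approximately a 74.5% chance that X falls in this range.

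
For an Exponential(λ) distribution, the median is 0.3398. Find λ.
λ = 2.0399

For X ~ Exponential(λ), the CDF is F(x) = 1 - e^(-λx).
The median m satisfies F(m) = 0.5:
1 - e^(-λm) = 0.5
e^(-λm) = 0.5
λm = ln(2)
m = ln(2) / λ

Given m = 0.3398:
λ = ln(2) / 0.3398 = 0.693147 / 0.3398 = 2.0399

Verification: ln(2) / 2.0399 = 0.3398 ✓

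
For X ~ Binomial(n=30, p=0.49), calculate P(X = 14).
0.140120

We have X ~ Binomial(n=30, p=0.49).

For a Binomial distribution, the PMF gives us the probability of each outcome.

Using the PMF formula:
P(X = 14) = 0.140120

Rounded to 4 decimal places: 0.1401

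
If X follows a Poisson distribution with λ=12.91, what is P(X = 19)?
0.026047

We have X ~ Poisson(λ=12.91).

For a Poisson distribution, the PMF gives us the probability of each outcome.

Using the PMF formula:
P(X = 19) = 0.026047

Rounded to 4 decimal places: 0.0260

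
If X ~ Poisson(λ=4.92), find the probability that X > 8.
0.062996

We have X ~ Poisson(λ=4.92).

P(X > 8) = 1 - P(X ≤ 8)
                = 1 - F(8)
                = 1 - 0.937004
                = 0.062996

So there's approximately a 6.3% chance that X exceeds 8.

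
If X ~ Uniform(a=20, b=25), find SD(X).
1.4434

We have X ~ Uniform(a=20, b=25).

For a Uniform distribution with a=20, b=25:
σ = √Var(X) = 1.4434

The standard deviation is the square root of the variance.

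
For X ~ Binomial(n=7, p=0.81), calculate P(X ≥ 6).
0.604399

We have X ~ Binomial(n=7, p=0.81).

For discrete distributions, P(X ≥ 6) = 1 - P(X ≤ 5).

P(X ≤ 5) = 0.395601
P(X ≥ 6) = 1 - 0.395601 = 0.604399

So there's approximately a 60.4% chance that X is at least 6.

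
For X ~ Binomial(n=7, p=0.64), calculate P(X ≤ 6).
0.956020

We have X ~ Binomial(n=7, p=0.64).

The CDF gives us P(X ≤ k).

Using the CDF:
P(X ≤ 6) = 0.956020

This means there's approximately a 95.6% chance that X is at most 6.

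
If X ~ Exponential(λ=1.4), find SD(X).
0.7143

We have X ~ Exponential(λ=1.4).

For an Exponential distribution with λ=1.4:
σ = √Var(X) = 0.7143

The standard deviation is the square root of the variance.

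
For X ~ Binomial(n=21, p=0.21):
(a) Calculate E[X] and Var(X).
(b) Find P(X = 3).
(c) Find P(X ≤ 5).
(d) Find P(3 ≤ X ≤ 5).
(a) E[X] = 4.4100, Var(X) = 3.4839
(b) P(X = 3) = 0.176928
(c) P(X ≤ 5) = 0.731562
(d) P(3 ≤ X ≤ 5) = 0.579852

We have X ~ Binomial(n=21, p=0.21).

(a) Moments:
E[X] = 4.4100
Var(X) = 3.4839
σ = √Var(X) = 1.8665

(b) Point probability using PMF:
P(X = 3) = 0.176928

(c) Cumulative probability using CDF:
P(X ≤ 5) = F(5) = 0.731562

(d) Range probability:
P(3 ≤ X ≤ 5) = P(X ≤ 5) - P(X ≤ 2)
                   = F(5) - F(2)
                   = 0.731562 - 0.151710
                   = 0.579852

This means approximately 58.0% of outcomes fall in the interval [3, 5].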